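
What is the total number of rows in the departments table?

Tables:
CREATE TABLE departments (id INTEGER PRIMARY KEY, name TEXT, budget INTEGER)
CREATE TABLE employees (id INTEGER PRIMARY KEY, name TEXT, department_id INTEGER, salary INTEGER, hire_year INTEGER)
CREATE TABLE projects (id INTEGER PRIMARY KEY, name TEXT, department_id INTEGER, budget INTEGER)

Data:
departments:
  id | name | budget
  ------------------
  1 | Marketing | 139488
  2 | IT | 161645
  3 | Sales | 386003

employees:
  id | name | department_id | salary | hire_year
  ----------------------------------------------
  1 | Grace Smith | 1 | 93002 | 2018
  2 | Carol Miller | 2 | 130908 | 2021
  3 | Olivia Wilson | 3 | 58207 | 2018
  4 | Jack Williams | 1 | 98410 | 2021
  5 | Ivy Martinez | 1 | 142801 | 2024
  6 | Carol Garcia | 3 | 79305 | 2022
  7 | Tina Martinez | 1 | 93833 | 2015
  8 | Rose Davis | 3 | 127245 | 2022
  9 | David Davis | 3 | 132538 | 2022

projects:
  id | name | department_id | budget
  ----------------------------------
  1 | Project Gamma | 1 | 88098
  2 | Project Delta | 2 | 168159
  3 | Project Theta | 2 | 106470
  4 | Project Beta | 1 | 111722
SELECT COUNT(*) FROM departments

Execution result:
3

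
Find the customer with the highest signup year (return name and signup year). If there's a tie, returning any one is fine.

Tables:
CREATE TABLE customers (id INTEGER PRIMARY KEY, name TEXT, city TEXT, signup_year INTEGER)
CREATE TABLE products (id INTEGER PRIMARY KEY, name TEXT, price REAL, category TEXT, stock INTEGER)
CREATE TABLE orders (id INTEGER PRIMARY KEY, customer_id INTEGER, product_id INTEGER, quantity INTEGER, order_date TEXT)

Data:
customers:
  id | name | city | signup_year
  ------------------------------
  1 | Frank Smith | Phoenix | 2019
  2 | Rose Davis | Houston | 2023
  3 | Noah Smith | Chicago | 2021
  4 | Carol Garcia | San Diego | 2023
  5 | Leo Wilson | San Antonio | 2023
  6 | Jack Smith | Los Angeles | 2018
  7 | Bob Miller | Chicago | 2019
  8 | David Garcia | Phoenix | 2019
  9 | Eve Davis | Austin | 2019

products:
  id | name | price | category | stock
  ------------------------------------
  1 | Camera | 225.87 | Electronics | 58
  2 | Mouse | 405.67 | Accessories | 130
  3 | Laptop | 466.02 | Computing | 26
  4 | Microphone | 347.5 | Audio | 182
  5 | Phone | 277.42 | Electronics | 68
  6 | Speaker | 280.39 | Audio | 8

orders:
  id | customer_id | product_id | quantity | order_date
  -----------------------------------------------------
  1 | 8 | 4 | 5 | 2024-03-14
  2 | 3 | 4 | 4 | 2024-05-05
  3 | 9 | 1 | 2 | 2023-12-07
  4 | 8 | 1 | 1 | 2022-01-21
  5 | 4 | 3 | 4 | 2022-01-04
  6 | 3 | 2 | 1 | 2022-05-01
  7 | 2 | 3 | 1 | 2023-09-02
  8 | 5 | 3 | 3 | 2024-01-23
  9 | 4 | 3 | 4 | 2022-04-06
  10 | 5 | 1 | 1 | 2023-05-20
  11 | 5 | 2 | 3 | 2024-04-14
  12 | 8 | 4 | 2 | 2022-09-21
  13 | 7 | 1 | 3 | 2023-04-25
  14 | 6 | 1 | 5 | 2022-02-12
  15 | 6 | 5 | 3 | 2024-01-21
SELECT name, signup_year FROM customers ORDER BY signup_year DESC LIMIT 1

Execution result:
name | signup_year
Rose Davis | 2023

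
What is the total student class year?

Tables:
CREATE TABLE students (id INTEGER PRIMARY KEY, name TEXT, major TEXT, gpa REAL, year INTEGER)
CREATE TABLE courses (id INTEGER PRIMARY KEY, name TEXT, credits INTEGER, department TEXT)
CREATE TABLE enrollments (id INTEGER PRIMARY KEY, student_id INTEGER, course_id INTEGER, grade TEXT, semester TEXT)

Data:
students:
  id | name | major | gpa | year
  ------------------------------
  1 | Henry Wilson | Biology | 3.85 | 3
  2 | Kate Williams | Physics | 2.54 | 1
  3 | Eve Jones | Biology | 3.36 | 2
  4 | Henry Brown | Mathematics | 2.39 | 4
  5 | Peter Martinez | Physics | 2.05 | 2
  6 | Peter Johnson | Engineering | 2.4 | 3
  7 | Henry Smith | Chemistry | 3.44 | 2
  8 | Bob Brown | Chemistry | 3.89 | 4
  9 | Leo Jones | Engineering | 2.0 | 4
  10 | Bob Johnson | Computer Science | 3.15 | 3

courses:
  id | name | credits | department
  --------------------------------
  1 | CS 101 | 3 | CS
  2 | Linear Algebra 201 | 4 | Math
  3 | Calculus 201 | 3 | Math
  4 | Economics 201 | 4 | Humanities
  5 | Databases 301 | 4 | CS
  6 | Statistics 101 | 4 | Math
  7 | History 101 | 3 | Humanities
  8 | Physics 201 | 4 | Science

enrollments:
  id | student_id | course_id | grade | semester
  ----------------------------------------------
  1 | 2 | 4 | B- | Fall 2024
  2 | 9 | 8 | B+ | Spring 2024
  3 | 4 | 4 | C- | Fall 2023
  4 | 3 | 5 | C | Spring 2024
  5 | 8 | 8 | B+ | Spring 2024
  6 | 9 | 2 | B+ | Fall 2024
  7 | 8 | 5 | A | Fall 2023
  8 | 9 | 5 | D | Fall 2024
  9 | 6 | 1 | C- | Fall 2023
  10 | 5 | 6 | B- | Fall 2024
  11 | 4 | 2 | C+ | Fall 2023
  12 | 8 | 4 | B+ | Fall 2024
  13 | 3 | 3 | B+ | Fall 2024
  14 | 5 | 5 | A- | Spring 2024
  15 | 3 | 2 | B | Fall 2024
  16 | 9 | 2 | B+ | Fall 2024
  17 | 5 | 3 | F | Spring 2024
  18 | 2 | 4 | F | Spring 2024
SELECT SUM(year) FROM students

Execution result:
28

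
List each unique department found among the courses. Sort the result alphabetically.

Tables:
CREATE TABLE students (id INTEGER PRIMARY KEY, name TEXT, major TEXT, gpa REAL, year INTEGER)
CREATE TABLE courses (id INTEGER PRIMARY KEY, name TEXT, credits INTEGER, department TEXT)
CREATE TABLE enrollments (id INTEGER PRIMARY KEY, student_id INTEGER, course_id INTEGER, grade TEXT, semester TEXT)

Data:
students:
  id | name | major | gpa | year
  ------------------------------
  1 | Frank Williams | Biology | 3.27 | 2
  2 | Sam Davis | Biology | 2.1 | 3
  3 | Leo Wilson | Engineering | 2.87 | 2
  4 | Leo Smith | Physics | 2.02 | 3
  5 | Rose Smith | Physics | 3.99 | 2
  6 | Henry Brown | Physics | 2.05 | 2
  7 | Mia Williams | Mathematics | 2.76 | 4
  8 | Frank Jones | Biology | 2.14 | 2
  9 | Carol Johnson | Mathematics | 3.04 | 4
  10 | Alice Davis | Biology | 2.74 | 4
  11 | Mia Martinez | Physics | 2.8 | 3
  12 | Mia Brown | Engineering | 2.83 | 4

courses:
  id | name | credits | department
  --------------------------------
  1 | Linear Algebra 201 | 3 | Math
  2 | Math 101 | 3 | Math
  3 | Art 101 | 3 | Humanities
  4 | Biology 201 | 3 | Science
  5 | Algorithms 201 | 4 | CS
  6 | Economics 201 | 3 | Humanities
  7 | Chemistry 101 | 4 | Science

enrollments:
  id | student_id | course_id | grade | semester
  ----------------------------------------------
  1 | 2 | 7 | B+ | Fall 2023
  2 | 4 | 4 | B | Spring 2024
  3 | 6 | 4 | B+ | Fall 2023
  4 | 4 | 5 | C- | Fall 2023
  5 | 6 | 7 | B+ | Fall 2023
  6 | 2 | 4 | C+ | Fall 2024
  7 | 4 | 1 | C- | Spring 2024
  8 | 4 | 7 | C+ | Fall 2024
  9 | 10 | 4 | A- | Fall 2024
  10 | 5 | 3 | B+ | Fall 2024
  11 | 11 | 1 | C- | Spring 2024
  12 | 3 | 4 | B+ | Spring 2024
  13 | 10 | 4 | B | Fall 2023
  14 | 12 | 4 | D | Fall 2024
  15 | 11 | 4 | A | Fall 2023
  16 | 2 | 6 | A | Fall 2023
SELECT DISTINCT department FROM courses ORDER BY department

Execution result:
department
CS
Humanities
Math
Science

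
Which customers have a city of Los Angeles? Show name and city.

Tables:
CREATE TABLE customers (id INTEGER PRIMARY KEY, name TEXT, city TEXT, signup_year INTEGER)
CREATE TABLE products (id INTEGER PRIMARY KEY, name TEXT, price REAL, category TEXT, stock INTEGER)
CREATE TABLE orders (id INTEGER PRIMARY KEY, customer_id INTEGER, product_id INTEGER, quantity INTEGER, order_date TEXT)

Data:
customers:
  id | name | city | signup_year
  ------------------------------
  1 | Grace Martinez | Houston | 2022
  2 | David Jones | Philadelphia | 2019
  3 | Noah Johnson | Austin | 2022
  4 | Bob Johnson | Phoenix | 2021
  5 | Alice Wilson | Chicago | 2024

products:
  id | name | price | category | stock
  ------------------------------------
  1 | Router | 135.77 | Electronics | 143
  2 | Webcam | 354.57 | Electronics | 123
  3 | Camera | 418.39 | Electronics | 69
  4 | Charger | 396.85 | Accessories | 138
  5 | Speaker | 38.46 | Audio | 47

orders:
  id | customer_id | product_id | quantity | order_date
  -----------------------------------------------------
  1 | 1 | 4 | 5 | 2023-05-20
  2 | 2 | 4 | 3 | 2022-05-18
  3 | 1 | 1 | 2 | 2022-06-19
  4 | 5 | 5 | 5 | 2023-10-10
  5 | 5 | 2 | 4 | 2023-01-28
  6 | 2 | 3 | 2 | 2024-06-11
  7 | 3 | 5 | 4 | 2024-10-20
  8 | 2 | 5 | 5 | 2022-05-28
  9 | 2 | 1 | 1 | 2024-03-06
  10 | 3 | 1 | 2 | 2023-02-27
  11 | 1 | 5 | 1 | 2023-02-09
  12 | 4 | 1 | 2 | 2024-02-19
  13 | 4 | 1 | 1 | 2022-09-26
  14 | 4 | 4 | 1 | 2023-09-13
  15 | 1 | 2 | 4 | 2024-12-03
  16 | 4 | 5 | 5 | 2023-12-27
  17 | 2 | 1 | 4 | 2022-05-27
SELECT name, city FROM customers WHERE city = 'Los Angeles'

Execution result:
(no rows)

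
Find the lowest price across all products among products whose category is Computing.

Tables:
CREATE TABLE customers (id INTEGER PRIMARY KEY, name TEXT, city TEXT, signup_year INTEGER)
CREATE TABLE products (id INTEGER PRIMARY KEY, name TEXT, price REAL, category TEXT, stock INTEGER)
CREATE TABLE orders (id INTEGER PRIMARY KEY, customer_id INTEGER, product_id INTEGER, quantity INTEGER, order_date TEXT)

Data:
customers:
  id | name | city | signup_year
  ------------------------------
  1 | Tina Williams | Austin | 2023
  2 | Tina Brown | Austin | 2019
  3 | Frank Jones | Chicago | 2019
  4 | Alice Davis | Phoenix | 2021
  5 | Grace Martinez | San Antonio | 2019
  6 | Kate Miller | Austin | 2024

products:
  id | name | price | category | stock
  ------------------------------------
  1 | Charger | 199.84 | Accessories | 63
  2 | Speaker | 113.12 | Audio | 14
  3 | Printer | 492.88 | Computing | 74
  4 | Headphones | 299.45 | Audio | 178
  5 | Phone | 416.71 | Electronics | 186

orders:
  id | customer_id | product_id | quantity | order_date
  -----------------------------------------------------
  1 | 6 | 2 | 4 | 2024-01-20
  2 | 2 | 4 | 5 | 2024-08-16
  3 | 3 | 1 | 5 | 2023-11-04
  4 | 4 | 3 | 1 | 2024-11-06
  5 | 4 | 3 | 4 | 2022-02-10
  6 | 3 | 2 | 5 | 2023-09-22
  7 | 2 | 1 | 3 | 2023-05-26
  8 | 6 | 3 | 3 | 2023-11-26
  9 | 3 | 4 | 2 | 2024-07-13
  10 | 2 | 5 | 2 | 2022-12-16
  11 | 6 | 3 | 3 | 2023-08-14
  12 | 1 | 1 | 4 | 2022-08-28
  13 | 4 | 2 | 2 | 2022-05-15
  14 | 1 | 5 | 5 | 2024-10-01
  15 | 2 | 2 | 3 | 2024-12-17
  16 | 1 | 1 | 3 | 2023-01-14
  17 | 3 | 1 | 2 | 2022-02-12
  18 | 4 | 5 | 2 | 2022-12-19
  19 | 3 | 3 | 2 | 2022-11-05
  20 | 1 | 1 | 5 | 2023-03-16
SELECT MIN(price) FROM products WHERE category = 'Computing'

Execution result:
492.88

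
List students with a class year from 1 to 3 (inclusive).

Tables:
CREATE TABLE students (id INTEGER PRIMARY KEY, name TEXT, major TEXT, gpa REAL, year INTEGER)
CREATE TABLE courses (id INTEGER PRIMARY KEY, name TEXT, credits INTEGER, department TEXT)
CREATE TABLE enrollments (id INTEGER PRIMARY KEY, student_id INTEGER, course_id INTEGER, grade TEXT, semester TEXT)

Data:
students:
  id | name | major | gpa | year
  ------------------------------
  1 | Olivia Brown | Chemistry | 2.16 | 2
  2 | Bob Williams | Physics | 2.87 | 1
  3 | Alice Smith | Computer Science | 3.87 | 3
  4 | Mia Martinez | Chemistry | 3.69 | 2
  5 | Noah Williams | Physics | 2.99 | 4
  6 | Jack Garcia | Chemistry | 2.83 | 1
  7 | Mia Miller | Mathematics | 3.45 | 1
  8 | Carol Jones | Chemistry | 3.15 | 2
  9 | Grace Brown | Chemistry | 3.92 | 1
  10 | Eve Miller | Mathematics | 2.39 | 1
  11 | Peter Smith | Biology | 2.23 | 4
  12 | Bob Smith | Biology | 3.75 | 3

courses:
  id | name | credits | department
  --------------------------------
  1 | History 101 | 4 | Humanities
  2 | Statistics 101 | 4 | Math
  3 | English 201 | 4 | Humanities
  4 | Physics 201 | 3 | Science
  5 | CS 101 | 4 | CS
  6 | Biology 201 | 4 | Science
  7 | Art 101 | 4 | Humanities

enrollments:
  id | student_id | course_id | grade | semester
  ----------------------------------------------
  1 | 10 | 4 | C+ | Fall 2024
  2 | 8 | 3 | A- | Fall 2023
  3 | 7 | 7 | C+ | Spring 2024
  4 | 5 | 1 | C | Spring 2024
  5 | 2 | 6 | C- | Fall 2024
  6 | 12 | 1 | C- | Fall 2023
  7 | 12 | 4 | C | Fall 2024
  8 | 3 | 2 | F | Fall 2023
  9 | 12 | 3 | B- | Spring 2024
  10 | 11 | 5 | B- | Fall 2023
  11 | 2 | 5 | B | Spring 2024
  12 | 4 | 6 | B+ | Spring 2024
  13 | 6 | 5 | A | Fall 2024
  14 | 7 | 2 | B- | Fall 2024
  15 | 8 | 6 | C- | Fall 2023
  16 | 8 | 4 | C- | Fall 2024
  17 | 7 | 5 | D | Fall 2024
SELECT name, year FROM students WHERE year BETWEEN 1 AND 3

Execution result:
name | year
Olivia Brown | 2
Bob Williams | 1
Alice Smith | 3
Mia Martinez | 2
Jack Garcia | 1
Mia Miller | 1
Carol Jones | 2
Grace Brown | 1
Eve Miller | 1
Bob Smith | 3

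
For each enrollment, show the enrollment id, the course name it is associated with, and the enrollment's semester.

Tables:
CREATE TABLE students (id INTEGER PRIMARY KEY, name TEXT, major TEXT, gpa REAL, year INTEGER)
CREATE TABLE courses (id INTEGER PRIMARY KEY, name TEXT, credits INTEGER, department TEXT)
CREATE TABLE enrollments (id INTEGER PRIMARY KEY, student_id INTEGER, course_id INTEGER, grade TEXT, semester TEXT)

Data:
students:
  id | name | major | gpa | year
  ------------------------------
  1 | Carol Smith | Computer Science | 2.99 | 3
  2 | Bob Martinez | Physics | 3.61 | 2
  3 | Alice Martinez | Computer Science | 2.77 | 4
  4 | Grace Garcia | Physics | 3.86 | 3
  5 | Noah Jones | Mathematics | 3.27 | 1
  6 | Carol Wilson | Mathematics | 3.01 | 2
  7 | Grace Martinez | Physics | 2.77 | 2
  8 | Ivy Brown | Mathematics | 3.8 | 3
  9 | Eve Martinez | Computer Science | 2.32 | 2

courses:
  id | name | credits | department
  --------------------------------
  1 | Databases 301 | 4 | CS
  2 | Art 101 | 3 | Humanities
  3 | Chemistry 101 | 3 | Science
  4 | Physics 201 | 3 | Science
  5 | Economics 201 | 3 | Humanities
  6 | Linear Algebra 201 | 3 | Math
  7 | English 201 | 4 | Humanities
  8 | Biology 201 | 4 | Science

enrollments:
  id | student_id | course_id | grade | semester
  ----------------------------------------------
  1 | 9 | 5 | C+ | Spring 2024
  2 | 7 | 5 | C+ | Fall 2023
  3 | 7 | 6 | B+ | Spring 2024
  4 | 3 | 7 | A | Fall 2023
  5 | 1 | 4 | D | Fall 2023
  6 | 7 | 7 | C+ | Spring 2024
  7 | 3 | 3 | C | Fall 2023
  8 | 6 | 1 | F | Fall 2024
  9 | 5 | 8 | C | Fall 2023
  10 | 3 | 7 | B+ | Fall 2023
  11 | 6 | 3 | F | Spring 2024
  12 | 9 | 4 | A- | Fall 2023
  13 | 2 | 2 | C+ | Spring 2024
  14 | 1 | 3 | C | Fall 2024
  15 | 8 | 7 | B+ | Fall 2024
SELECT c.id, p.name AS course, c.semester FROM enrollments c JOIN courses p ON c.course_id = p.id

Execution result:
id | course | semester
1 | Economics 201 | Spring 2024
2 | Economics 201 | Fall 2023
3 | Linear Algebra 201 | Spring 2024
4 | English 201 | Fall 2023
5 | Physics 201 | Fall 2023
6 | English 201 | Spring 2024
7 | Chemistry 101 | Fall 2023
8 | Databases 301 | Fall 2024
9 | Biology 201 | Fall 2023
10 | English 201 | Fall 2023
11 | Chemistry 101 | Spring 2024
12 | Physics 201 | Fall 2023
13 | Art 101 | Spring 2024
14 | Chemistry 101 | Fall 2024
15 | English 201 | Fall 2024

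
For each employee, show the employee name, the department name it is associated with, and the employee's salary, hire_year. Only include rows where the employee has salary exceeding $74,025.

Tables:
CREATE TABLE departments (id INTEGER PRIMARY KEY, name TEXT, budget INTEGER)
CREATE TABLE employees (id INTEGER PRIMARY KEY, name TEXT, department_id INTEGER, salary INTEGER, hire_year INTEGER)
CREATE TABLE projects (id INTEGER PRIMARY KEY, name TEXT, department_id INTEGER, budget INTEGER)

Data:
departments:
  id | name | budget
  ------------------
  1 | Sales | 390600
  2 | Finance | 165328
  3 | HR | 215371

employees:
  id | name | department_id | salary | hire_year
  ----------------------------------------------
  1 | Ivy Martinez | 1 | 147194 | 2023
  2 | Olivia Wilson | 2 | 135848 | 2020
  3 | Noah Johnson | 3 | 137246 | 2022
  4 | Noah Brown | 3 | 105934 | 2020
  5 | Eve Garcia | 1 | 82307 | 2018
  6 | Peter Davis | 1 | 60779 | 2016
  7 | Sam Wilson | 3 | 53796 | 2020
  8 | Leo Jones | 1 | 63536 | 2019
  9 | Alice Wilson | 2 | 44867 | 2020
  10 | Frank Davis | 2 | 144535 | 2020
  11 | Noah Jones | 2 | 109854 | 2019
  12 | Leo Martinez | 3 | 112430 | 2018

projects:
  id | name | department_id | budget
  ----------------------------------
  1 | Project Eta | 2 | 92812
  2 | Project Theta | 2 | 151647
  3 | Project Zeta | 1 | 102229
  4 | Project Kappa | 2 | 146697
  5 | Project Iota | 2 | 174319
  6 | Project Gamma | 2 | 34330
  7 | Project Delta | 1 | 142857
SELECT c.name, p.name AS department, c.salary, c.hire_year FROM employees c JOIN departments p ON c.department_id = p.id WHERE c.salary > 74025

Execution result:
name | department | salary | hire_year
Ivy Martinez | Sales | 147194 | 2023
Olivia Wilson | Finance | 135848 | 2020
Noah Johnson | HR | 137246 | 2022
Noah Brown | HR | 105934 | 2020
Eve Garcia | Sales | 82307 | 2018
Frank Davis | Finance | 144535 | 2020
Noah Jones | Finance | 109854 | 2019
Leo Martinez | HR | 112430 | 2018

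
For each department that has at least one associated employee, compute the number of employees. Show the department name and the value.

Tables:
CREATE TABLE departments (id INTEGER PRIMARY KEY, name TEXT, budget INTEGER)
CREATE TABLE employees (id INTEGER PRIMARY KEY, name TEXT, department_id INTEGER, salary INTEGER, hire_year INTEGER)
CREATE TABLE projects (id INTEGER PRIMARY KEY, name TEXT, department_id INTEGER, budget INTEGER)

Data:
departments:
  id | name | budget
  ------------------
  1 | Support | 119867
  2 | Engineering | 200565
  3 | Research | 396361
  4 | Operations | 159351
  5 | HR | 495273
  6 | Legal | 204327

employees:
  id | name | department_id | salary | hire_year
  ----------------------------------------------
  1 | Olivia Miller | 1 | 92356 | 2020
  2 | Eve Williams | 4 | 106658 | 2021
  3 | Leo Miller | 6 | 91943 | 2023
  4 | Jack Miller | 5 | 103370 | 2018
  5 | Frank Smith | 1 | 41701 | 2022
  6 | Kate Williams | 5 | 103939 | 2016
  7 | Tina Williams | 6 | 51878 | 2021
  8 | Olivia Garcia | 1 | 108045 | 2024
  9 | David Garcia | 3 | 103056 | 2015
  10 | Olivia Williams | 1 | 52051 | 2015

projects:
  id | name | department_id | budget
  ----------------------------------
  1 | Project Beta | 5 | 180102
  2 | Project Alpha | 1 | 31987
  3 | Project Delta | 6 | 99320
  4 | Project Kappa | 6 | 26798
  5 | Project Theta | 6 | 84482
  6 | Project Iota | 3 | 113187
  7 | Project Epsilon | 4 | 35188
SELECT p.name, COUNT(*) AS n FROM employees c JOIN departments p ON c.department_id = p.id GROUP BY p.id, p.name

Execution result:
name | n
Support | 4
Research | 1
Operations | 1
HR | 2
Legal | 2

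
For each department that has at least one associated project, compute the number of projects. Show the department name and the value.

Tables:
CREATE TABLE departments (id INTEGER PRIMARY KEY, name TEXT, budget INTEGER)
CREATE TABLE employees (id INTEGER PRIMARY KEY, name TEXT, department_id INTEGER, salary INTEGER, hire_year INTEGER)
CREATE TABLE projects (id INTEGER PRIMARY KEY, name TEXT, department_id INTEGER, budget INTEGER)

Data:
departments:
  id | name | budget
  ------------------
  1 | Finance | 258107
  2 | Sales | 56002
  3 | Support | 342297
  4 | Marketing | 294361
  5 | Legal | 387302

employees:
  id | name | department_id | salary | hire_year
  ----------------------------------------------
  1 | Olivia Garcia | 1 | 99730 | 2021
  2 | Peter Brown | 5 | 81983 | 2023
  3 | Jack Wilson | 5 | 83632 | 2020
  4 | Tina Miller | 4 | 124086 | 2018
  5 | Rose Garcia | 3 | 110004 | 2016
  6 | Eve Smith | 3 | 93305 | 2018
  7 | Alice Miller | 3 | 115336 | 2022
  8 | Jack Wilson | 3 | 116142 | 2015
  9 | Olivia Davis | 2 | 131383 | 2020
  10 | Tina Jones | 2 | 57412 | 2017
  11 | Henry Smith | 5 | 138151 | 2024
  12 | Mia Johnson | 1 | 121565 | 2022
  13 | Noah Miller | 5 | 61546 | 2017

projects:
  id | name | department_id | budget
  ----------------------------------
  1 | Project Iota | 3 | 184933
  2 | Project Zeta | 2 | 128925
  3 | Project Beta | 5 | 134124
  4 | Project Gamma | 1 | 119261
SELECT p.name, COUNT(*) AS n FROM projects c JOIN departments p ON c.department_id = p.id GROUP BY p.id, p.name

Execution result:
name | n
Finance | 1
Sales | 1
Support | 1
Legal | 1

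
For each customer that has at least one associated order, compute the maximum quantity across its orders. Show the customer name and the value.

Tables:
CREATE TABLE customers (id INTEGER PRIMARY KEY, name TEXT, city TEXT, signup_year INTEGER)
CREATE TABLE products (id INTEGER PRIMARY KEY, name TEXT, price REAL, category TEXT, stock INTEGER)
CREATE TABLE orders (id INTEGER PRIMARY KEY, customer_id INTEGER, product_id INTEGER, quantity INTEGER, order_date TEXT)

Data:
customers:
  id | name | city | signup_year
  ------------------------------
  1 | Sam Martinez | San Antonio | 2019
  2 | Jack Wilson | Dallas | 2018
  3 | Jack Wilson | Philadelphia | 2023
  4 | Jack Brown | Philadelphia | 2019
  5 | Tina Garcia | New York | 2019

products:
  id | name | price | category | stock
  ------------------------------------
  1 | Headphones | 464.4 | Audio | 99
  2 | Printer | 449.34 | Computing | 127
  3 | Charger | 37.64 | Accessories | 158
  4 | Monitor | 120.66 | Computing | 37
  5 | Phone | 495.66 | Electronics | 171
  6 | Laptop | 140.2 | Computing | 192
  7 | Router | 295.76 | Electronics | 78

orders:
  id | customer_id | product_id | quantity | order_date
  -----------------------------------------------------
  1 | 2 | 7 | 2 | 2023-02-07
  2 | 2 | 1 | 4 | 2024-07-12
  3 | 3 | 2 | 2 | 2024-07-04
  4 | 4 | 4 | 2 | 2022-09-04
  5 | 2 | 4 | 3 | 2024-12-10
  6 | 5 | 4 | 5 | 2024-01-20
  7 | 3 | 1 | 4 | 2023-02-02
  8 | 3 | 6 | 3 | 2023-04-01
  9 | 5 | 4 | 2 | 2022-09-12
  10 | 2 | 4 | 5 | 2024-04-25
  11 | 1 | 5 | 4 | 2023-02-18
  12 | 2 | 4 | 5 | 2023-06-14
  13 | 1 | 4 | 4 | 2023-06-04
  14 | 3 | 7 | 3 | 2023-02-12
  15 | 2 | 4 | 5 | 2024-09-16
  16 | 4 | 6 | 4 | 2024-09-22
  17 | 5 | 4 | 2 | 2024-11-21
SELECT p.name, MAX(c.quantity) AS max_quantity FROM orders c JOIN customers p ON c.customer_id = p.id GROUP BY p.id, p.name

Execution result:
name | max_quantity
Sam Martinez | 4
Jack Wilson | 5
Jack Wilson | 4
Jack Brown | 4
Tina Garcia | 5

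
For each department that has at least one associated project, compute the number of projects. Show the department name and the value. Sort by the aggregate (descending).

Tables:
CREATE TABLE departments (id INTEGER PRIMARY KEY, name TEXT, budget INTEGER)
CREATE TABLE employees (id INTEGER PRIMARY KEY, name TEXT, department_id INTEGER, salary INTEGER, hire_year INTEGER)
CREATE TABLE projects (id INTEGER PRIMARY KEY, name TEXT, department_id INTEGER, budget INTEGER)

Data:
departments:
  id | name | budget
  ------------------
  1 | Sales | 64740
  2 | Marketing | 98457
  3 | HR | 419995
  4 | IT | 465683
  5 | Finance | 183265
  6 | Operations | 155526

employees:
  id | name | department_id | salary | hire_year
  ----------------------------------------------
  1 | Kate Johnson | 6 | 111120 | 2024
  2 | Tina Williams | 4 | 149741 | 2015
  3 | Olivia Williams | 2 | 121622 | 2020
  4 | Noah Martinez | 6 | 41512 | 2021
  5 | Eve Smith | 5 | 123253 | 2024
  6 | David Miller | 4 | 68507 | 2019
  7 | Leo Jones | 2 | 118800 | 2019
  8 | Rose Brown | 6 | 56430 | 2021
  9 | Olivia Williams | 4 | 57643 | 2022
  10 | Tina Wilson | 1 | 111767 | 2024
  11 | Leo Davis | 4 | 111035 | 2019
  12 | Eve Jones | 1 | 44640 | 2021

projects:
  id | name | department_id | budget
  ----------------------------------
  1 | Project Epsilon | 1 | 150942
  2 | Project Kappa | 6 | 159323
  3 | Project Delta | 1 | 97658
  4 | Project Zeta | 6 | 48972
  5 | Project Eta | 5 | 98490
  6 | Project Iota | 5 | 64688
SELECT p.name, COUNT(*) AS n FROM projects c JOIN departments p ON c.department_id = p.id GROUP BY p.id, p.name ORDER BY n DESC

Execution result:
name | n
Sales | 2
Finance | 2
Operations | 2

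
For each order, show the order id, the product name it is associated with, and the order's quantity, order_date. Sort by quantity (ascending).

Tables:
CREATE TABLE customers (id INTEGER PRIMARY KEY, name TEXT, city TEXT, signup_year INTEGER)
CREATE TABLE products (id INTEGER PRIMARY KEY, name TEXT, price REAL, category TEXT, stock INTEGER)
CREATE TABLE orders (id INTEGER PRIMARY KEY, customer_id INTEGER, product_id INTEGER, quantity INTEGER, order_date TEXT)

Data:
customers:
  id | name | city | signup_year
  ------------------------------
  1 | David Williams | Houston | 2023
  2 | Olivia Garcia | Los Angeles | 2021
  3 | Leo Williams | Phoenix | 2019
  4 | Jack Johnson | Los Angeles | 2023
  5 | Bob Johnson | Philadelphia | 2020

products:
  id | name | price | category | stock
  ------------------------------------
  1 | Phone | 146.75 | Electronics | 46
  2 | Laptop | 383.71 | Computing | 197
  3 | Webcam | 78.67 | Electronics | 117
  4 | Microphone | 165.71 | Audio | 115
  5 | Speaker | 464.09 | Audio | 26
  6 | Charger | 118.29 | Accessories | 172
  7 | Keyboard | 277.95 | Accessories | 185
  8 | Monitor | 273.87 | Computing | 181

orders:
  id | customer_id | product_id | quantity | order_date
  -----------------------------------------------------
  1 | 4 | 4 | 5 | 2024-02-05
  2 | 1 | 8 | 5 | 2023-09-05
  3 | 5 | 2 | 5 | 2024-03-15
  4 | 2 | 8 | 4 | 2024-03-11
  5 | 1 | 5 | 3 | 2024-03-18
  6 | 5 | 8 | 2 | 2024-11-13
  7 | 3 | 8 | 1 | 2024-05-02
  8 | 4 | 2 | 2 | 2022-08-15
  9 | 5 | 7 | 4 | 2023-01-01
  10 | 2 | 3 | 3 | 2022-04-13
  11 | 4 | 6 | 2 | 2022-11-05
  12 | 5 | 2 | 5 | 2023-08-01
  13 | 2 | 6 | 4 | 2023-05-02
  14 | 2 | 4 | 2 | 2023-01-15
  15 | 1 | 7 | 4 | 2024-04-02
SELECT c.id, p.name AS product, c.quantity, c.order_date FROM orders c JOIN products p ON c.product_id = p.id ORDER BY c.quantity ASC

Execution result:
id | product | quantity | order_date
7 | Monitor | 1 | 2024-05-02
6 | Monitor | 2 | 2024-11-13
8 | Laptop | 2 | 2022-08-15
11 | Charger | 2 | 2022-11-05
14 | Microphone | 2 | 2023-01-15
5 | Speaker | 3 | 2024-03-18
10 | Webcam | 3 | 2022-04-13
4 | Monitor | 4 | 2024-03-11
9 | Keyboard | 4 | 2023-01-01
13 | Charger | 4 | 2023-05-02
15 | Keyboard | 4 | 2024-04-02
1 | Microphone | 5 | 2024-02-05
2 | Monitor | 5 | 2023-09-05
3 | Laptop | 5 | 2024-03-15
12 | Laptop | 5 | 2023-08-01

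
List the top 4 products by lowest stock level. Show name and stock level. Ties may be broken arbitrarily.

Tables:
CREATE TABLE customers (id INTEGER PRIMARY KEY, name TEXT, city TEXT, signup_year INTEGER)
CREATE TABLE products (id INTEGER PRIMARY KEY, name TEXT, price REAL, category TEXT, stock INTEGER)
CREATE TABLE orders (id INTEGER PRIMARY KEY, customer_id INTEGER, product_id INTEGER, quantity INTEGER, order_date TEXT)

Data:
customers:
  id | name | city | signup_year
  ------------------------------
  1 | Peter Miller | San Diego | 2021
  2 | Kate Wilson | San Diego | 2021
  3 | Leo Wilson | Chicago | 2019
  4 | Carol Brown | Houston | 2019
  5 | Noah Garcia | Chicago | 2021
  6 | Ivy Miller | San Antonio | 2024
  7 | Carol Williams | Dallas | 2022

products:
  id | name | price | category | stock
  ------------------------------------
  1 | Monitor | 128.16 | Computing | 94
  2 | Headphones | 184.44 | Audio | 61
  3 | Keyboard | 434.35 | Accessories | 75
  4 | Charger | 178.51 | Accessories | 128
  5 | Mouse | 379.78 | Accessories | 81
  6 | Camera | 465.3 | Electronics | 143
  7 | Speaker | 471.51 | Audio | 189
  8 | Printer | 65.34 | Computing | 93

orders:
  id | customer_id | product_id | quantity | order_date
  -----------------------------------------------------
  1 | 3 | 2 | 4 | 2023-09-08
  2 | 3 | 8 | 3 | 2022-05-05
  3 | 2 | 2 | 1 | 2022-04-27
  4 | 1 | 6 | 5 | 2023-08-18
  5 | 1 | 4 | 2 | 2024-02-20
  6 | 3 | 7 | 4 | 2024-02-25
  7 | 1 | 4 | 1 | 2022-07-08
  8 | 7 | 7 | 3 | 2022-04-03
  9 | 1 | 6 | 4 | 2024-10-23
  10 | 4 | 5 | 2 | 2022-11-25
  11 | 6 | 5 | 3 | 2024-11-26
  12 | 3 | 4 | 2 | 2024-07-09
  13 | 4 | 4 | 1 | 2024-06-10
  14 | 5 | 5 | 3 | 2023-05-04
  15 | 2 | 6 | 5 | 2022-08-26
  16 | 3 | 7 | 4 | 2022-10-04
SELECT name, stock FROM products ORDER BY stock ASC LIMIT 4

Execution result:
name | stock
Headphones | 61
Keyboard | 75
Mouse | 81
Printer | 93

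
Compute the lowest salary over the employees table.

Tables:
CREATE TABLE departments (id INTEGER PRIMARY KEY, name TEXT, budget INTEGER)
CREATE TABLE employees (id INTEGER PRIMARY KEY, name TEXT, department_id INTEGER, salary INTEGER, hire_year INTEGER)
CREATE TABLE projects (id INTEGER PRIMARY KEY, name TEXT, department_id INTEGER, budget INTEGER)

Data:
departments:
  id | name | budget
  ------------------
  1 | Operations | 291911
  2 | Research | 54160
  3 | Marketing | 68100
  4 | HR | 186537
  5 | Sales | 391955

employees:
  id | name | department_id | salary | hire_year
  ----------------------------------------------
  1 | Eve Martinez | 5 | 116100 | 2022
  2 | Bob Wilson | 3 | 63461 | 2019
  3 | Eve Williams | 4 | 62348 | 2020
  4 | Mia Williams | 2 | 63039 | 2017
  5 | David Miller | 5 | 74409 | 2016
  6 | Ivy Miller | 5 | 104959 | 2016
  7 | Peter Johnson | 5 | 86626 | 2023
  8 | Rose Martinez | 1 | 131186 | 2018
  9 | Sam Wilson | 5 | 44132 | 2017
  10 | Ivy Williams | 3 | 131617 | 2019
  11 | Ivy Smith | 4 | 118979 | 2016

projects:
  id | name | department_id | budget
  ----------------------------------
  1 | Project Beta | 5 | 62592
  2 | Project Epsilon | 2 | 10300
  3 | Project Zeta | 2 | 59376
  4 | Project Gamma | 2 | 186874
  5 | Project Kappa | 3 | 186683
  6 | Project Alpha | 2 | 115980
SELECT MIN(salary) FROM employees

Execution result:
44132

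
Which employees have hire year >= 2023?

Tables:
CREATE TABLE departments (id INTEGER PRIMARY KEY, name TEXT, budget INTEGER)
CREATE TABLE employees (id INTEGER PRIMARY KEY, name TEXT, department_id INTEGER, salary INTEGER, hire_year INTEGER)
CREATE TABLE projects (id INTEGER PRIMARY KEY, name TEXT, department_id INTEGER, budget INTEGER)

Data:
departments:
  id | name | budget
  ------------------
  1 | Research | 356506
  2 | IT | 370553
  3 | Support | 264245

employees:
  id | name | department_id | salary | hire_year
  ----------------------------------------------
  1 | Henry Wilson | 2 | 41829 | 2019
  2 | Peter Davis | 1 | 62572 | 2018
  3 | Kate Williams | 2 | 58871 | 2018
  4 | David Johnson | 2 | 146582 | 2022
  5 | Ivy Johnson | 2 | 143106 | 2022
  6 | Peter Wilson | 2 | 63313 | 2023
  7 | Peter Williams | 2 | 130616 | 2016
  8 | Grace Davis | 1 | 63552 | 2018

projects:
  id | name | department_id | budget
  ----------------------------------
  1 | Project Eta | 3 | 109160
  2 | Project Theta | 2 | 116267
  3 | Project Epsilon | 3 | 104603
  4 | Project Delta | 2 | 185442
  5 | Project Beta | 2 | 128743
SELECT name, hire_year FROM employees WHERE hire_year >= 2023

Execution result:
name | hire_year
Peter Wilson | 2023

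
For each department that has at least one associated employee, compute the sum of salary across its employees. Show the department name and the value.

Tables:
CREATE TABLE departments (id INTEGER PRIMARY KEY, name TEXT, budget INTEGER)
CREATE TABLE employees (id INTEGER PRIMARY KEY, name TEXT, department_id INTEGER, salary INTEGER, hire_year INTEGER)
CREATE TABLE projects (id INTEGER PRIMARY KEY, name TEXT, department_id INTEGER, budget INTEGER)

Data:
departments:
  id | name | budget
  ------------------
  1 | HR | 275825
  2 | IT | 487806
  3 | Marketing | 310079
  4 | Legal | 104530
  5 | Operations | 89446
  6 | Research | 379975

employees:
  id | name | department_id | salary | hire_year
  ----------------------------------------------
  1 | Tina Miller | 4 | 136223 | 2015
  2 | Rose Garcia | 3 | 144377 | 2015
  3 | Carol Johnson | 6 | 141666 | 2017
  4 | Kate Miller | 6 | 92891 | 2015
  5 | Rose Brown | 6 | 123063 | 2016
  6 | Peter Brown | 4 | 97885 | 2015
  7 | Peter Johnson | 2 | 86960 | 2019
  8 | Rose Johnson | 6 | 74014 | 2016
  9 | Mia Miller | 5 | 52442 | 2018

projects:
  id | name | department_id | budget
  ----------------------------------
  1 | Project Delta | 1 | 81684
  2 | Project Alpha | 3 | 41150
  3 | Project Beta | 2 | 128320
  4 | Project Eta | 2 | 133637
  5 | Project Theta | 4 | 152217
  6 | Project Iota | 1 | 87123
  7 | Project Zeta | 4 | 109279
SELECT p.name, SUM(c.salary) AS sum_salary FROM employees c JOIN departments p ON c.department_id = p.id GROUP BY p.id, p.name

Execution result:
name | sum_salary
IT | 86960
Marketing | 144377
Legal | 234108
Operations | 52442
Research | 431634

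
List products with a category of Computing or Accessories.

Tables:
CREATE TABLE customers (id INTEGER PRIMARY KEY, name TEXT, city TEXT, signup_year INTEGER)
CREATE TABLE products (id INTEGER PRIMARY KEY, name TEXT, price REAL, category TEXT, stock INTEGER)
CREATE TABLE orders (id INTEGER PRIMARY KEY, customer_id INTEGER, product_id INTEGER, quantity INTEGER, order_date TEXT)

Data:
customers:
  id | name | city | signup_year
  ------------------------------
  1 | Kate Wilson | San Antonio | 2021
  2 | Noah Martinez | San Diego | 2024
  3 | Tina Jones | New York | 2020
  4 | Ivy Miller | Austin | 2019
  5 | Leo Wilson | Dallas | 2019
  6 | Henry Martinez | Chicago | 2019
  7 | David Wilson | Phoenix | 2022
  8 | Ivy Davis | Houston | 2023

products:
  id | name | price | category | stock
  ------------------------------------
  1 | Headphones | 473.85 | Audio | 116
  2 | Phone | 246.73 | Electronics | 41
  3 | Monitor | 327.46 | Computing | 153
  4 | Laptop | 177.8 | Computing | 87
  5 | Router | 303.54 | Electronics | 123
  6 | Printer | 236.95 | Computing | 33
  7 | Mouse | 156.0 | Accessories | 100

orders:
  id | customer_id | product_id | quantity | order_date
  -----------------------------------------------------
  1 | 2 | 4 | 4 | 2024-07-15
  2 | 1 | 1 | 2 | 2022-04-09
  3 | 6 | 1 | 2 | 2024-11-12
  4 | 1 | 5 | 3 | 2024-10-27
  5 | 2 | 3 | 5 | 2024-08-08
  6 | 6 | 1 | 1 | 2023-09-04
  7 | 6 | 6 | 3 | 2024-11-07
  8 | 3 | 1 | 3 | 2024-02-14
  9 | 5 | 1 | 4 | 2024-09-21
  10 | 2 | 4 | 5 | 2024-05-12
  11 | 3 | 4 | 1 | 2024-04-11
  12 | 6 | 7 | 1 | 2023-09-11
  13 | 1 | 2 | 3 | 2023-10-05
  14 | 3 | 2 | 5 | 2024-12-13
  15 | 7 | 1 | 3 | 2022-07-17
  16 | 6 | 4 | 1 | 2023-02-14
SELECT name, category FROM products WHERE category IN ('Computing', 'Accessories')

Execution result:
name | category
Monitor | Computing
Laptop | Computing
Printer | Computing
Mouse | Accessories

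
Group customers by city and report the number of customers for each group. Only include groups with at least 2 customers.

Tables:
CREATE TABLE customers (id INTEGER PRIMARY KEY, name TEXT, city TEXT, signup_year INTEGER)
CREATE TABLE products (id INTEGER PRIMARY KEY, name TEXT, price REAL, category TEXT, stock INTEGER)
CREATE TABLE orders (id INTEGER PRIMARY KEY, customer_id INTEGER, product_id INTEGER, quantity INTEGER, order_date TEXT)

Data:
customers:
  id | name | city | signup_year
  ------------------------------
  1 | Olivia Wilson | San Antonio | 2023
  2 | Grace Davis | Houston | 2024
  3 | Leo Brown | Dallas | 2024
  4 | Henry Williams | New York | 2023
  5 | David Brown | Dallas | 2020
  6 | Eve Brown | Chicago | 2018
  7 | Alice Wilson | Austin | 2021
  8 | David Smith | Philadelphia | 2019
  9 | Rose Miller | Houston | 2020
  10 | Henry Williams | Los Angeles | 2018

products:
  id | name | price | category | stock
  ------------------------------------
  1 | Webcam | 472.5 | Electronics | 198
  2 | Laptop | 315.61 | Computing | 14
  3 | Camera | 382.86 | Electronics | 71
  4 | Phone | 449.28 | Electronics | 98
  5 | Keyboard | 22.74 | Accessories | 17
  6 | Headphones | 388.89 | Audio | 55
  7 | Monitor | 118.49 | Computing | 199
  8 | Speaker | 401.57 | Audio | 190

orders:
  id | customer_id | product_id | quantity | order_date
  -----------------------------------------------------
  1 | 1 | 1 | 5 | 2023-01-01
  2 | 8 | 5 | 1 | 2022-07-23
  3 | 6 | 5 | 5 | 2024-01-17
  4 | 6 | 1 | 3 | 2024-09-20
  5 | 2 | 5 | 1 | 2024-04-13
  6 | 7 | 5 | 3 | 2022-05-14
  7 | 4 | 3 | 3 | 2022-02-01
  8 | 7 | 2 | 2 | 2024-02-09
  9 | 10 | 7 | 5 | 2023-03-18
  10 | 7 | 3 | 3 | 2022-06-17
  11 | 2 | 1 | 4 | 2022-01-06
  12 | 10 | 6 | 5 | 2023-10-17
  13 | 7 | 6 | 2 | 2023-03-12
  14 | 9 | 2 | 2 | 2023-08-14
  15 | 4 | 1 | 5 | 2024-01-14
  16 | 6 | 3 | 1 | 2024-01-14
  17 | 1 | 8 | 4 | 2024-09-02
SELECT city, COUNT(*) AS n FROM customers GROUP BY city HAVING COUNT(*) >= 2

Execution result:
city | n
Dallas | 2
Houston | 2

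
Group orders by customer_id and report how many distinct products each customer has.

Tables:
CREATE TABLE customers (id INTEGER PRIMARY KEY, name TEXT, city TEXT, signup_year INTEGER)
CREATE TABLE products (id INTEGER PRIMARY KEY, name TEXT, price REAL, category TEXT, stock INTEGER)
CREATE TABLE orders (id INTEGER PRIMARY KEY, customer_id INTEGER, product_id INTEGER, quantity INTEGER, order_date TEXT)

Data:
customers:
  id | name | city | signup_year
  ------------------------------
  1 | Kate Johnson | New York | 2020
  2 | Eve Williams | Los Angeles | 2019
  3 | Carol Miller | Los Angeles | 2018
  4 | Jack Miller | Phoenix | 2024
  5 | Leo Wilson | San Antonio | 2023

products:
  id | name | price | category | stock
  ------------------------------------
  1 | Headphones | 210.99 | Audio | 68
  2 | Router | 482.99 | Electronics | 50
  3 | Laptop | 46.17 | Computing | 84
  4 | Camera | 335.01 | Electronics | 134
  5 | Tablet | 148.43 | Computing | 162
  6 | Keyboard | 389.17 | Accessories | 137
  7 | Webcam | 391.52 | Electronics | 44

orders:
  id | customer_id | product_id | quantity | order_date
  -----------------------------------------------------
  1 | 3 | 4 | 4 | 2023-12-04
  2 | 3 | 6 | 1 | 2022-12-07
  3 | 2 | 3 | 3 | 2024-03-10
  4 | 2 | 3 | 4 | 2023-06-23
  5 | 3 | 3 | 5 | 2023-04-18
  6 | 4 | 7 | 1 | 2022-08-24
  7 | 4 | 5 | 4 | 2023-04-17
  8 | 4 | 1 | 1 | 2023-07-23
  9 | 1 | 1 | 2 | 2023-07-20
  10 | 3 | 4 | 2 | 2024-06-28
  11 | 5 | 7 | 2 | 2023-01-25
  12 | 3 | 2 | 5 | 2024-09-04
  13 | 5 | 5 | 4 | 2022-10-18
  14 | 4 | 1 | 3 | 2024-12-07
SELECT customer_id, COUNT(DISTINCT product_id) AS distinct_product_count FROM orders GROUP BY customer_id

Execution result:
customer_id | distinct_product_count
1 | 1
2 | 1
3 | 4
4 | 3
5 | 2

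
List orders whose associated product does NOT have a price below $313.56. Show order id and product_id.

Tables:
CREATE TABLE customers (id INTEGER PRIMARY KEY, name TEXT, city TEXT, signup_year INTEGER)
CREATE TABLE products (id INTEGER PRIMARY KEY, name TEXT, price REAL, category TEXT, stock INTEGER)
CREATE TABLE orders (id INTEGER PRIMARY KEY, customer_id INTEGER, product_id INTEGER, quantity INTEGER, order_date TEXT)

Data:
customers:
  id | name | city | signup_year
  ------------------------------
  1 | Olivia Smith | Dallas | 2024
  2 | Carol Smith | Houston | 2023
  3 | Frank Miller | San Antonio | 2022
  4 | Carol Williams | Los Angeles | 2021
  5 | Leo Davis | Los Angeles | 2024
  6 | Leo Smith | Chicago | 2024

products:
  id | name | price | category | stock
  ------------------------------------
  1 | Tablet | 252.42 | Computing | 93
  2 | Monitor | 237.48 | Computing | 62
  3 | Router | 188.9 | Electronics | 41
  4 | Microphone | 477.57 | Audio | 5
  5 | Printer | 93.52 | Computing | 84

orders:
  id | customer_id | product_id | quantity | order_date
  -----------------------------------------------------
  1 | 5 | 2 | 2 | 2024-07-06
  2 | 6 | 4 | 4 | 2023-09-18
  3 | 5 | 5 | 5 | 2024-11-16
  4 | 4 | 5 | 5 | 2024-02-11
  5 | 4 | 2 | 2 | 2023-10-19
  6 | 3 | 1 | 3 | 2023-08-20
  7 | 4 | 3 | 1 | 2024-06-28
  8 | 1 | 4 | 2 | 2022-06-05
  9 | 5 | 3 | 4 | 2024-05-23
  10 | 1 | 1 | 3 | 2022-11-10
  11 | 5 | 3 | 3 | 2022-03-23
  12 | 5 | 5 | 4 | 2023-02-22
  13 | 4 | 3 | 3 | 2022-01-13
SELECT id, product_id FROM orders WHERE product_id NOT IN (SELECT id FROM products WHERE price < 313.56)

Execution result:
id | product_id
2 | 4
8 | 4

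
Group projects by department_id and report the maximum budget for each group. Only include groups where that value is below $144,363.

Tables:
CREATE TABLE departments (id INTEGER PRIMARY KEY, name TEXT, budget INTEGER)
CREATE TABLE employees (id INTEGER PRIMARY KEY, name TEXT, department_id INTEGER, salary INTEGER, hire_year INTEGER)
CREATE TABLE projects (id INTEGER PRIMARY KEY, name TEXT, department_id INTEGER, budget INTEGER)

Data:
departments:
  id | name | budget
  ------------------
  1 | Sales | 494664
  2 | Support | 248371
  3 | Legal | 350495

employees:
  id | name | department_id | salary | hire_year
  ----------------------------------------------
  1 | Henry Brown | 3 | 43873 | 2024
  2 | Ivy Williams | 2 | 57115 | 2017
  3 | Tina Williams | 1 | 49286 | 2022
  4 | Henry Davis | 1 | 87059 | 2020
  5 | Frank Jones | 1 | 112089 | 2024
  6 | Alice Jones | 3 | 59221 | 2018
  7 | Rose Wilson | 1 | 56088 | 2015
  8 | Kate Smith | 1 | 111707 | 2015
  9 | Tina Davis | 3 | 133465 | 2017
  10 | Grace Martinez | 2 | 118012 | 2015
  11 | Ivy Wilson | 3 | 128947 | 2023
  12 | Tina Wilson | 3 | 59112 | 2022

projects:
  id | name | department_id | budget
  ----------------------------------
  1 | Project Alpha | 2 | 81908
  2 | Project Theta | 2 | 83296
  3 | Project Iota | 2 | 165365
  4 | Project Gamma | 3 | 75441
SELECT department_id, MAX(budget) AS max_budget FROM projects GROUP BY department_id HAVING MAX(budget) < 144363

Execution result:
department_id | max_budget
3 | 75441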